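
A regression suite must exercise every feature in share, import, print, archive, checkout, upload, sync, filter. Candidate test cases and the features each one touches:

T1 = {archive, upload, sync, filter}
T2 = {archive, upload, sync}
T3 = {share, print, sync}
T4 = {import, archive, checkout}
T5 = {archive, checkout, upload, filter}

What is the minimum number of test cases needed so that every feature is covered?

T1, T3, T4 together cover {share, import, print, archive, checkout, upload, sync, filter} — every feature.
No 2 of the 5 test cases cover everything (all 10 pairs fall short), so 3 is minimum.

3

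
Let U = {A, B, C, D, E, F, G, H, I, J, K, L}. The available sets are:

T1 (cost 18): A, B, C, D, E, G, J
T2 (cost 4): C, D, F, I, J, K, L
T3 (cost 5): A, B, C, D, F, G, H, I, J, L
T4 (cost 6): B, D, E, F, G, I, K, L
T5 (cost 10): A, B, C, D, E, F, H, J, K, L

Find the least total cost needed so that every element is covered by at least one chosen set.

T3, T4 cover every element at cost 5 + 6 = 11.
Any cover uses at least 2 sets; among all covering selections none totals below 11.

11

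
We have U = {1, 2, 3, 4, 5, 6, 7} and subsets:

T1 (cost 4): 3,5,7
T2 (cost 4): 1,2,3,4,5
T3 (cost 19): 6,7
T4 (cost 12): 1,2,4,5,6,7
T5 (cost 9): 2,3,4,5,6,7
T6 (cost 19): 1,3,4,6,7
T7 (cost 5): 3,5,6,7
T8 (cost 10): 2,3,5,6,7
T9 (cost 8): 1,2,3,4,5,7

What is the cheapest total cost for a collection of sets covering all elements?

9

T2, T7 cover every element at cost 4 + 5 = 9.
Any cover uses at least 2 sets; among all covering selections none totals below 9.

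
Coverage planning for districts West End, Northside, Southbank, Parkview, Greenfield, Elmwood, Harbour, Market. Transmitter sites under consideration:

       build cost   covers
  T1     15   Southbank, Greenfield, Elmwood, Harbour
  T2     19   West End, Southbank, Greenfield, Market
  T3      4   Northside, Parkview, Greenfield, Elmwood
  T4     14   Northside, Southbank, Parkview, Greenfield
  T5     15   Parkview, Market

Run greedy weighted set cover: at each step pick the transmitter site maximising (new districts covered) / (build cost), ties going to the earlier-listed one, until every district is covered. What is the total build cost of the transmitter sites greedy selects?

38

Pick 1: T3 adds 4 new (Northside, Parkview, Greenfield, Elmwood) at build cost 4 (ratio 4/4).
Pick 2: T2 adds 3 new (West End, Southbank, Market) at build cost 19 (ratio 3/19).
Pick 3: T1 adds 1 new (Harbour) at build cost 15 (ratio 1/15).
Greedy total build cost: 4 + 19 + 15 = 38.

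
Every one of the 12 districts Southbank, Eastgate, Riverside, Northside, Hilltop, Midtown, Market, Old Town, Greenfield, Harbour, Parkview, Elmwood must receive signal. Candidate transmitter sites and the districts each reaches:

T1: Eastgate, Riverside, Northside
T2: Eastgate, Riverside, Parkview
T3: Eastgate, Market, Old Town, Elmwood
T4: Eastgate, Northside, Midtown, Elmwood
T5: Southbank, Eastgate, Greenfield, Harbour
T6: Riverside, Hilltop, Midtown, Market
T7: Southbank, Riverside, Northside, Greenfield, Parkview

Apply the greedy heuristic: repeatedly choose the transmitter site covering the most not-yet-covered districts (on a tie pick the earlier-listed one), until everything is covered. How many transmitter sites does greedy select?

Pick 1: T7 covers 5 new districts (Southbank, Riverside, Northside, Greenfield, Parkview).
Pick 2: T3 covers 4 new districts (Eastgate, Market, Old Town, Elmwood).
Pick 3: T6 covers 2 new districts (Hilltop, Midtown).
Pick 4: T5 covers 1 new districts (Harbour).
Greedy uses 4 transmitter sites.

4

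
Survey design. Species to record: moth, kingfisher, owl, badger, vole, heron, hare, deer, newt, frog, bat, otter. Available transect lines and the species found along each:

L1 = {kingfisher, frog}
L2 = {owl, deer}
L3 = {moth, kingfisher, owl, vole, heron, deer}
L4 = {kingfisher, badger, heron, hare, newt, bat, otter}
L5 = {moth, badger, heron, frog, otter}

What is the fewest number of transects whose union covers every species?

L1, L3, L4 together cover {moth, kingfisher, owl, badger, vole, heron, hare, deer, newt, frog, bat, otter} — every species.
No 2 of the 5 transects cover everything (all 10 pairs fall short), so 3 is minimum.

3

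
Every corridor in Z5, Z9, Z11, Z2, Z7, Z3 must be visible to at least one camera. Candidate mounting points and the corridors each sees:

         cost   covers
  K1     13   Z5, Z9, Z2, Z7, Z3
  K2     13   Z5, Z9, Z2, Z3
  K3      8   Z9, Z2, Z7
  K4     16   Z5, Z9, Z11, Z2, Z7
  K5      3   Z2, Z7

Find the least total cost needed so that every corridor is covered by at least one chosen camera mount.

K1, K4 cover every corridor at cost 13 + 16 = 29.
Any cover uses at least 2 camera mounts; among all covering selections none totals below 29.

29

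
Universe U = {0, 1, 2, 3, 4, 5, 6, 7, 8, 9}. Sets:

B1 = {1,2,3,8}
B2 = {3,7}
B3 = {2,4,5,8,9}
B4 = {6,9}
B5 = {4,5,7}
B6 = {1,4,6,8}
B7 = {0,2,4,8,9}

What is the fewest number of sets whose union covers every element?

B1, B4, B5, B7 together cover {0, 1, 2, 3, 4, 5, 6, 7, 8, 9} — every element.
No 3 of the 7 sets cover everything (all 35 triples fall short), so 4 is minimum.
Greedy (largest uncovered first) would take B3, B1, B2, B4, B7 — 5 sets — but 4 suffice.

4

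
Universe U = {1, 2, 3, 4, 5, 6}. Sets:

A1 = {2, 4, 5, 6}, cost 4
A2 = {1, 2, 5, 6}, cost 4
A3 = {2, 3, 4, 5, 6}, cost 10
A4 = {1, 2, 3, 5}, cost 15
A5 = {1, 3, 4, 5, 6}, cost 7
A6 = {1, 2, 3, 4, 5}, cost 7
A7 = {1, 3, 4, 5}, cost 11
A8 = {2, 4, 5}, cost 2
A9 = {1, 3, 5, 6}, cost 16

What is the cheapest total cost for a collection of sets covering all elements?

9

A5, A8 cover every element at cost 7 + 2 = 9.
Any cover uses at least 2 sets; among all covering selections none totals below 9.
Greedy by coverage-per-cost would pick A8, A2, A5 for 13 — worse than the optimum 9.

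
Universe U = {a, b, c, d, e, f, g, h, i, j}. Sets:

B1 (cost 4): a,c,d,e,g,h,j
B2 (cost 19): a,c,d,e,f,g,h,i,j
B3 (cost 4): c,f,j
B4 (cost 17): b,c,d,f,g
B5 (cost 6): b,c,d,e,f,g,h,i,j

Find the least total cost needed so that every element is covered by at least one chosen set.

B1, B5 cover every element at cost 4 + 6 = 10.
Any cover uses at least 2 sets; among all covering selections none totals below 10.

10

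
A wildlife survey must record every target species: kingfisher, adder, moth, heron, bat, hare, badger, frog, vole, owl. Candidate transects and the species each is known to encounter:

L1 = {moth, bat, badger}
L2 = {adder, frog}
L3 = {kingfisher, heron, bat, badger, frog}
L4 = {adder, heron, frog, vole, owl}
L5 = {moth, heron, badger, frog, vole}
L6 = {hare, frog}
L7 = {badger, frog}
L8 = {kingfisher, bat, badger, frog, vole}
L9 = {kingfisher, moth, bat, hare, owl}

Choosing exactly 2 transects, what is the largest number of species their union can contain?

9

Choosing L4, L9 covers {kingfisher, adder, moth, heron, bat, hare, frog, vole, owl} — 9 species.
No choice of 2 transects does better; here badger is left uncovered.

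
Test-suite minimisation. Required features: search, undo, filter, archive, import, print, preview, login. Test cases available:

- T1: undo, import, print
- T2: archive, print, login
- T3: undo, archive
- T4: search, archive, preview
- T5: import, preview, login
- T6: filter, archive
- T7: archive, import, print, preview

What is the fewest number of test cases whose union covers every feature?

T1, T2, T4, T6 together cover {search, undo, filter, archive, import, print, preview, login} — every feature.
No 3 of the 7 test cases cover everything (all 35 triples fall short), so 4 is minimum.
Greedy (largest uncovered first) would take T7, T1, T2, T4, T6 — 5 test cases — but 4 suffice.

4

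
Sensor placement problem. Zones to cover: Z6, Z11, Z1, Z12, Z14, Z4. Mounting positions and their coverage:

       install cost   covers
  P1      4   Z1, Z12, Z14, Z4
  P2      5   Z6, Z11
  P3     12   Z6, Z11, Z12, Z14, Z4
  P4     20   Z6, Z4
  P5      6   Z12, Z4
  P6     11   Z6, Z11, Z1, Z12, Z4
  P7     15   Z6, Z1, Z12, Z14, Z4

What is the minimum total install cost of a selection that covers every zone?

9

P1, P2 cover every zone at install cost 4 + 5 = 9.
Any cover uses at least 2 sensor positions; among all covering selections none totals below 9.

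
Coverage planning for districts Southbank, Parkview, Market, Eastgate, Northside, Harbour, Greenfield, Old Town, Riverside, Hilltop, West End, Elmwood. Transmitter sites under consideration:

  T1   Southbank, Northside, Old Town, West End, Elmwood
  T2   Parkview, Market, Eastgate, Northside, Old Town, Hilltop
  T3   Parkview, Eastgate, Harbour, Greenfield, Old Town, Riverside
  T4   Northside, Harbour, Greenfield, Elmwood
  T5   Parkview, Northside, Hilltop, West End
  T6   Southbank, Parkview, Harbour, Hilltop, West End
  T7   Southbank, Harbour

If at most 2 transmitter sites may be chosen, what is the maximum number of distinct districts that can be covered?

Choosing T1, T3 covers {Southbank, Parkview, Eastgate, Northside, Harbour, Greenfield, Old Town, Riverside, West End, Elmwood} — 10 districts.
No choice of 2 transmitter sites does better; here Market, Hilltop are left uncovered.

10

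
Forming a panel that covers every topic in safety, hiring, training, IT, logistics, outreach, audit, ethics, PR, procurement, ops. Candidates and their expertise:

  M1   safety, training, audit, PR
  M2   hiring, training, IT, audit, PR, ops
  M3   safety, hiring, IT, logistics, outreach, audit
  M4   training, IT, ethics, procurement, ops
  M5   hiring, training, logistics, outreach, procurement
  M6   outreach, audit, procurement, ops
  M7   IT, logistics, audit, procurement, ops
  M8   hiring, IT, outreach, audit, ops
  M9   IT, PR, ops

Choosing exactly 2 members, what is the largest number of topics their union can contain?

Choosing M3, M4 covers {safety, hiring, training, IT, logistics, outreach, audit, ethics, procurement, ops} — 10 topics.
No choice of 2 members does better; here PR is left uncovered.

10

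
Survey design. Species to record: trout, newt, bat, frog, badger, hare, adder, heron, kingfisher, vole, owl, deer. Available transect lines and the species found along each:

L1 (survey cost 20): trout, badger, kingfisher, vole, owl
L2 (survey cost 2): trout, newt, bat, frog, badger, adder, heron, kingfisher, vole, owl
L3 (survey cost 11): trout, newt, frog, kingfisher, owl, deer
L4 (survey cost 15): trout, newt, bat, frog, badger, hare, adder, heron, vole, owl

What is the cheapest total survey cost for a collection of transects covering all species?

L3, L4 cover every species at survey cost 11 + 15 = 26.
Any cover uses at least 2 transects; among all covering selections none totals below 26.
Greedy by coverage-per-survey cost would pick L2, L3, L4 for 28 — worse than the optimum 26.

26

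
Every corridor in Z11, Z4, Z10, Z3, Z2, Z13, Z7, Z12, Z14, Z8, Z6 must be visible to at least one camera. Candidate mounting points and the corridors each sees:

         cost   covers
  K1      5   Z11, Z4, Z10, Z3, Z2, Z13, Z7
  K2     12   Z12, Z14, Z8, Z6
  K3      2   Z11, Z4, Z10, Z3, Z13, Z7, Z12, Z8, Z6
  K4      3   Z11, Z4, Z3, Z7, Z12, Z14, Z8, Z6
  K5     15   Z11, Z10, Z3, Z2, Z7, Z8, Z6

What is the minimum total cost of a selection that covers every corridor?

8

K1, K4 cover every corridor at cost 5 + 3 = 8.
Any cover uses at least 2 camera mounts; among all covering selections none totals below 8.
Greedy by coverage-per-cost would pick K3, K4, K1 for 10 — worse than the optimum 8.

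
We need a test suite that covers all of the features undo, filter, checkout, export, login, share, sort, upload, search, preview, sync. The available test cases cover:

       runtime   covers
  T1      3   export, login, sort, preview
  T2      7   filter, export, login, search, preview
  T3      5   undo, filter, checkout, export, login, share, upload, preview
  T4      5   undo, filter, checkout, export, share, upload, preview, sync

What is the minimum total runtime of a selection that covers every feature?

15

T1, T2, T4 cover every feature at runtime 3 + 7 + 5 = 15.
Any cover uses at least 3 test cases; among all covering selections none totals below 15.
Greedy by coverage-per-runtime would pick T3, T1, T4, T2 for 20 — worse than the optimum 15.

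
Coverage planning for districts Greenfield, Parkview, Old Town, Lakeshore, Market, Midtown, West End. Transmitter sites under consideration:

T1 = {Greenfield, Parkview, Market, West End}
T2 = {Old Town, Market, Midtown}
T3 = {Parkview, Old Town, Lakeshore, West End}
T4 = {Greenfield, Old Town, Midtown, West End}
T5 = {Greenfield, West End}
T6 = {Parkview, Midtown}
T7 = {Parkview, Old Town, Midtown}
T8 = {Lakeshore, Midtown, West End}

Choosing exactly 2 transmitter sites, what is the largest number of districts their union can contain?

6

Choosing T1, T2 covers {Greenfield, Parkview, Old Town, Market, Midtown, West End} — 6 districts.
No choice of 2 transmitter sites does better; here Lakeshore is left uncovered.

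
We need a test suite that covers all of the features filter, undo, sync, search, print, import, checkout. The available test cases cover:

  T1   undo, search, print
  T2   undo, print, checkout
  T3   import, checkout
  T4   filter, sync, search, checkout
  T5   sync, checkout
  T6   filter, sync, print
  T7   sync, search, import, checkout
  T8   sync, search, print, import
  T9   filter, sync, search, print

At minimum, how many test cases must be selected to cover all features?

T1, T3, T4 together cover {filter, undo, sync, search, print, import, checkout} — every feature.
No 2 of the 9 test cases cover everything (all 36 pairs fall short), so 3 is minimum.

3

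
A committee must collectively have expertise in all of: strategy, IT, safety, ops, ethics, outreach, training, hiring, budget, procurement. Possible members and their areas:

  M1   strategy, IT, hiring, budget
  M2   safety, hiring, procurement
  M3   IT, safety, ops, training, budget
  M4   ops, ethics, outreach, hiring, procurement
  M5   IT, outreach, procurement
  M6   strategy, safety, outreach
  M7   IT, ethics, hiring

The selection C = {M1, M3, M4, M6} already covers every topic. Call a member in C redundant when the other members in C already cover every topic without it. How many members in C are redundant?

Drop M1: the rest still cover every topic — redundant.
Drop M3: training uncovered — not redundant.
Drop M4: ethics, procurement uncovered — not redundant.
Drop M6: the rest still cover every topic — redundant.
2 redundant: M1, M6.

2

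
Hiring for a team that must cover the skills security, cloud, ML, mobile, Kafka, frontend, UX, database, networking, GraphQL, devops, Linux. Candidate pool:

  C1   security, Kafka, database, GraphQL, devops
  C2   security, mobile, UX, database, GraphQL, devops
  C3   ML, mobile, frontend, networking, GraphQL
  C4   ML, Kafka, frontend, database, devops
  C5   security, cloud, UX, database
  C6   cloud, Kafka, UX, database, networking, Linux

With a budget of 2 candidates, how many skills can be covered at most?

10

Choosing C2, C6 covers {security, cloud, mobile, Kafka, UX, database, networking, GraphQL, devops, Linux} — 10 skills.
No choice of 2 candidates does better; here ML, frontend are left uncovered.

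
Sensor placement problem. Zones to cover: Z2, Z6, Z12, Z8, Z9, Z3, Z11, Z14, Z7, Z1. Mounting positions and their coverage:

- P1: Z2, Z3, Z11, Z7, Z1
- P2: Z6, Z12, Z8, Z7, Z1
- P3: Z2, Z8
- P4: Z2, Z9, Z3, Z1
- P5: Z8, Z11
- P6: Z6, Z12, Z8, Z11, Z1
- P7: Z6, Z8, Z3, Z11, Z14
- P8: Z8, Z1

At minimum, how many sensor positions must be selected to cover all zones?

P2, P4, P7 together cover {Z2, Z6, Z12, Z8, Z9, Z3, Z11, Z14, Z7, Z1} — every zone.
No 2 of the 8 sensor positions cover everything (all 28 pairs fall short), so 3 is minimum.
Greedy (largest uncovered first) would take P1, P2, P4, P7 — 4 sensor positions — but 3 suffice.

3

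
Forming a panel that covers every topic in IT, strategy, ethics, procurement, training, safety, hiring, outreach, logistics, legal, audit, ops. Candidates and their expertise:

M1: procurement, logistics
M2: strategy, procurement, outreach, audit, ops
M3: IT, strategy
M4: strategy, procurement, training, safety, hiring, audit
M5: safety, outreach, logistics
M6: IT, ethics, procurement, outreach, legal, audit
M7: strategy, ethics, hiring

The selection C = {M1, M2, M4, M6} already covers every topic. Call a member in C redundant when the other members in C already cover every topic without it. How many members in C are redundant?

Drop M1: logistics uncovered — not redundant.
Drop M2: ops uncovered — not redundant.
Drop M4: training, safety, hiring uncovered — not redundant.
Drop M6: IT, ethics, legal uncovered — not redundant.
None of the members in C is redundant.

0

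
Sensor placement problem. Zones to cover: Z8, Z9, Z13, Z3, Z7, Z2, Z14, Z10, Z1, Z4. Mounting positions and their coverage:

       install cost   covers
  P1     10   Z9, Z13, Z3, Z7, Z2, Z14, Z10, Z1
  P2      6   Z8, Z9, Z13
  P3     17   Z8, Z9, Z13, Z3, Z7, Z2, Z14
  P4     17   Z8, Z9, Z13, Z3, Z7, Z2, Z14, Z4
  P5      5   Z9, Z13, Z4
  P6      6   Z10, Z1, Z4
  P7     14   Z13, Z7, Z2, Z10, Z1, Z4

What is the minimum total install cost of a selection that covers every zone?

P1, P2, P5 cover every zone at install cost 10 + 6 + 5 = 21.
Any cover uses at least 2 sensor positions; among all covering selections none totals below 21.

21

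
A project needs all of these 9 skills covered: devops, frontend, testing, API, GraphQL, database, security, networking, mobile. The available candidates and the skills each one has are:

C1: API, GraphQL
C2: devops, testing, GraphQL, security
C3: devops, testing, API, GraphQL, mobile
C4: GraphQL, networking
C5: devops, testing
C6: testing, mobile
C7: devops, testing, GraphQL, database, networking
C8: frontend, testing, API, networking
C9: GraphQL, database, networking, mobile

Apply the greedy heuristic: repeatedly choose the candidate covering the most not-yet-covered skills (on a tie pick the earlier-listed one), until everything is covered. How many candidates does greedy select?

Pick 1: C3 covers 5 new skills (devops, testing, API, GraphQL, mobile).
Pick 2: C7 covers 2 new skills (database, networking).
Pick 3: C2 covers 1 new skills (security).
Pick 4: C8 covers 1 new skills (frontend).
Greedy uses 4 candidates. (The true minimum is 3.)

4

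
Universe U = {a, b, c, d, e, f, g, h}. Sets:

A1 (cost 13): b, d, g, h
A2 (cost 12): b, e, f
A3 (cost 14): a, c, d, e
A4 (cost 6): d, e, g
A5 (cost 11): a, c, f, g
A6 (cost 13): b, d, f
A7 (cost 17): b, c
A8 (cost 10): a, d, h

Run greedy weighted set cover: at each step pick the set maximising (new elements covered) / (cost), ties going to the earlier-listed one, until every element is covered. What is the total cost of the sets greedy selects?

Pick 1: A4 adds 3 new (d, e, g) at cost 6 (ratio 3/6).
Pick 2: A5 adds 3 new (a, c, f) at cost 11 (ratio 3/11).
Pick 3: A1 adds 2 new (b, h) at cost 13 (ratio 2/13).
Greedy total cost: 6 + 11 + 13 = 30.

30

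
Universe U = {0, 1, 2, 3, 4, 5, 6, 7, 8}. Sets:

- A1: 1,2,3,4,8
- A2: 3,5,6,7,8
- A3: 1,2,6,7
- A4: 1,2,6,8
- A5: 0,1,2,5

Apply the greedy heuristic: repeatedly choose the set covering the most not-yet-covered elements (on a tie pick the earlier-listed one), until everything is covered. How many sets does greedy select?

3

Pick 1: A1 covers 5 new elements (1, 2, 3, 4, 8).
Pick 2: A2 covers 3 new elements (5, 6, 7).
Pick 3: A5 covers 1 new elements (0).
Greedy uses 3 sets.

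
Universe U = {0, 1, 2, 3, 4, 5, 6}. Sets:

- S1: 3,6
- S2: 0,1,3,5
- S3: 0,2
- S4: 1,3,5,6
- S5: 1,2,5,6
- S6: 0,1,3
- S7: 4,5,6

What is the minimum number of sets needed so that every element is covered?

3

S2, S3, S7 together cover {0, 1, 2, 3, 4, 5, 6} — every element.
No 2 of the 7 sets cover everything (all 21 pairs fall short), so 3 is minimum.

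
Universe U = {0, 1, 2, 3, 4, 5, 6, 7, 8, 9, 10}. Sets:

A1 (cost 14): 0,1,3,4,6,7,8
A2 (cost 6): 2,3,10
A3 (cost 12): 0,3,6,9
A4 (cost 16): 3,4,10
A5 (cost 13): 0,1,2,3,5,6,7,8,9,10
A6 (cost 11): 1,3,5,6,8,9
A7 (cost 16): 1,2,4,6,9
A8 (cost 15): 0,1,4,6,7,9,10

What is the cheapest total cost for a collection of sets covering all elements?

27

A1, A5 cover every element at cost 14 + 13 = 27.
Any cover uses at least 2 sets; among all covering selections none totals below 27.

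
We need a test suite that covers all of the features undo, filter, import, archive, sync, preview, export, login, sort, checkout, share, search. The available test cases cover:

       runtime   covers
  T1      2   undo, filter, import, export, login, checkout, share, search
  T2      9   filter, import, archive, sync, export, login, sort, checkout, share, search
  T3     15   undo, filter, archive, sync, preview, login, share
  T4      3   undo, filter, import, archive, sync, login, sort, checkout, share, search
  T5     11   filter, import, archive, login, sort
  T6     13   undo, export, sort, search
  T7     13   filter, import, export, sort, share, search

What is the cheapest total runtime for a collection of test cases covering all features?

T1, T3, T4 cover every feature at runtime 2 + 15 + 3 = 20.
Any cover uses at least 2 test cases; among all covering selections none totals below 20.

20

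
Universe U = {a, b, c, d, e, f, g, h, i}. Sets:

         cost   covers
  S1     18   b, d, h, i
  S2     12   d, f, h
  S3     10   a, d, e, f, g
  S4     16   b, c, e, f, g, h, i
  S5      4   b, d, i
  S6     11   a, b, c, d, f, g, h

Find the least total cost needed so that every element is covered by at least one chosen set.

25

S3, S5, S6 cover every element at cost 10 + 4 + 11 = 25.
Any cover uses at least 2 sets; among all covering selections none totals below 25.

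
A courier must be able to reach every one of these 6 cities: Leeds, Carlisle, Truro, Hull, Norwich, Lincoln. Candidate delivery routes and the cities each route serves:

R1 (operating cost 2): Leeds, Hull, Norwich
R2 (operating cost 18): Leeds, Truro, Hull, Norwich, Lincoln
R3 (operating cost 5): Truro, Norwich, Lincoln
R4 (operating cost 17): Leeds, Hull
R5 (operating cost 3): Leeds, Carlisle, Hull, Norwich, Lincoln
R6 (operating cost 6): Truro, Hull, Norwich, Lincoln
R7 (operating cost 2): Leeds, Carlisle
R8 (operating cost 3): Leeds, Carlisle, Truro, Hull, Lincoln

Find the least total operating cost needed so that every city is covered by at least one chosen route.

R1, R8 cover every city at operating cost 2 + 3 = 5.
Any cover uses at least 2 routes; among all covering selections none totals below 5.

5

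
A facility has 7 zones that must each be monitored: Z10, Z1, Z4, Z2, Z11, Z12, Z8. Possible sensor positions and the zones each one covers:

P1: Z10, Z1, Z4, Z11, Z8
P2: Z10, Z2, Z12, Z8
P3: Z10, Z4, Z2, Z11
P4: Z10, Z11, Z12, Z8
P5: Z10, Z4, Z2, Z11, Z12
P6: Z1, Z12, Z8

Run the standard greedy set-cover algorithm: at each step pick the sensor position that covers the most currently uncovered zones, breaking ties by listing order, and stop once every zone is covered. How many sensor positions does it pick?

2

Pick 1: P1 covers 5 new zones (Z10, Z1, Z4, Z11, Z8).
Pick 2: P2 covers 2 new zones (Z2, Z12).
Greedy uses 2 sensor positions.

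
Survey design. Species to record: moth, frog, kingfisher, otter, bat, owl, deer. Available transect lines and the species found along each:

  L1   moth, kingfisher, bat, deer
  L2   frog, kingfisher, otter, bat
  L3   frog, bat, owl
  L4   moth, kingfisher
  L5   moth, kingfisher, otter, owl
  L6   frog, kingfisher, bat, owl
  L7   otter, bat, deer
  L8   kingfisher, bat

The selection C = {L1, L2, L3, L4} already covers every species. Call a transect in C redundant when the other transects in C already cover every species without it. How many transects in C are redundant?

1

Drop L1: deer uncovered — not redundant.
Drop L2: otter uncovered — not redundant.
Drop L3: owl uncovered — not redundant.
Drop L4: the rest still cover every species — redundant.
1 redundant: L4.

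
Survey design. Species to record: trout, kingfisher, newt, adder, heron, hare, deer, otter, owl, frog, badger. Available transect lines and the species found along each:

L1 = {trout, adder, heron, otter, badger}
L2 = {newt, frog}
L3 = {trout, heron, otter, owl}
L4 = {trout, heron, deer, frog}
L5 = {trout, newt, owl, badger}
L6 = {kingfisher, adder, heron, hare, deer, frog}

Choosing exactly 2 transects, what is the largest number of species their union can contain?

Choosing L5, L6 covers {trout, kingfisher, newt, adder, heron, hare, deer, owl, frog, badger} — 10 species.
No choice of 2 transects does better; here otter is left uncovered.

10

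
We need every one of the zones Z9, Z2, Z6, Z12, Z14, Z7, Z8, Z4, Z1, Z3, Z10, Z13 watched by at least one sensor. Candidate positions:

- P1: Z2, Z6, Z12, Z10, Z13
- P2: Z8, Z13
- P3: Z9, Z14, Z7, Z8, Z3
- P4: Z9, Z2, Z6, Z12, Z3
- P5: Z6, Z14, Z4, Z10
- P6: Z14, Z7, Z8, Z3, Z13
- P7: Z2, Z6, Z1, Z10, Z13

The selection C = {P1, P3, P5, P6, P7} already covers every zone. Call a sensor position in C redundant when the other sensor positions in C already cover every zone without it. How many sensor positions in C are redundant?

1

Drop P1: Z12 uncovered — not redundant.
Drop P3: Z9 uncovered — not redundant.
Drop P5: Z4 uncovered — not redundant.
Drop P6: the rest still cover every zone — redundant.
Drop P7: Z1 uncovered — not redundant.
1 redundant: P6.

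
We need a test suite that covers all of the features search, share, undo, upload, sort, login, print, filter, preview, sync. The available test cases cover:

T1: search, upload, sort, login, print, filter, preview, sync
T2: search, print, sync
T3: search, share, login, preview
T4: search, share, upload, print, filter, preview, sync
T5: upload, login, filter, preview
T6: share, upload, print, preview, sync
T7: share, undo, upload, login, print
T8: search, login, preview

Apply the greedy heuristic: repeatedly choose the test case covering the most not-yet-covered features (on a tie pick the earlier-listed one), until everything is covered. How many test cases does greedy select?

Pick 1: T1 covers 8 new features (search, upload, sort, login, print, filter, preview, sync).
Pick 2: T7 covers 2 new features (share, undo).
Greedy uses 2 test cases.

2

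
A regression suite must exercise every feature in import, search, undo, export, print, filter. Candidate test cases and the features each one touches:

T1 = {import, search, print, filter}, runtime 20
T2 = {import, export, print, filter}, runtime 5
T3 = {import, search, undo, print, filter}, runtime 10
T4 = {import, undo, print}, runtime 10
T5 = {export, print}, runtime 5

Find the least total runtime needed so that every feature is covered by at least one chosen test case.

T2, T3 cover every feature at runtime 5 + 10 = 15.
Any cover uses at least 2 test cases; among all covering selections none totals below 15.

15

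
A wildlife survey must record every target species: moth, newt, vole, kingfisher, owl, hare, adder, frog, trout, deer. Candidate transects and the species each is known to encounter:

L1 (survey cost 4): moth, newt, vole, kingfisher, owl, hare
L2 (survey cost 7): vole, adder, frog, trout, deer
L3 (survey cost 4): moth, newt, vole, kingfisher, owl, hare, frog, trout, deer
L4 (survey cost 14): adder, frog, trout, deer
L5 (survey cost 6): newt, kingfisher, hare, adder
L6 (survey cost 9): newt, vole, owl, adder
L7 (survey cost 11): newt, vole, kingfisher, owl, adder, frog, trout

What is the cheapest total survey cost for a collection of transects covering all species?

L3, L5 cover every species at survey cost 4 + 6 = 10.
Any cover uses at least 2 transects; among all covering selections none totals below 10.

10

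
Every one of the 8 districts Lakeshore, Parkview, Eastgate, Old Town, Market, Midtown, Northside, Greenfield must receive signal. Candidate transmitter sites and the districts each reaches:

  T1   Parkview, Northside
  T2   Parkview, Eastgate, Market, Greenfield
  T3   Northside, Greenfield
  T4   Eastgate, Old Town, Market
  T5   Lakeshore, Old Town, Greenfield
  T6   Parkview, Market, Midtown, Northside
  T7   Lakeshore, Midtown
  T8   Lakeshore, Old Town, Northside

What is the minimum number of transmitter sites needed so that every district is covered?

3

T2, T5, T6 together cover {Lakeshore, Parkview, Eastgate, Old Town, Market, Midtown, Northside, Greenfield} — every district.
No 2 of the 8 transmitter sites cover everything (all 28 pairs fall short), so 3 is minimum.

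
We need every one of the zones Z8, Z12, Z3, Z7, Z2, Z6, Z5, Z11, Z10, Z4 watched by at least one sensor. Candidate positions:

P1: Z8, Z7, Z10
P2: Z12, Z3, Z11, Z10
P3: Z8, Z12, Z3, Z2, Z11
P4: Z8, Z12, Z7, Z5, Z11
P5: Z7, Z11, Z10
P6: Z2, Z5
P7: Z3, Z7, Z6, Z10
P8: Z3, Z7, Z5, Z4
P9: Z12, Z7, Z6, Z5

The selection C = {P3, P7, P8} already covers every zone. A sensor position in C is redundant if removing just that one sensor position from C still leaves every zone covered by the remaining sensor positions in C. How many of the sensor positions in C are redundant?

0

Drop P3: Z8, Z12, Z2, Z11 uncovered — not redundant.
Drop P7: Z6, Z10 uncovered — not redundant.
Drop P8: Z5, Z4 uncovered — not redundant.
None of the sensor positions in C is redundant.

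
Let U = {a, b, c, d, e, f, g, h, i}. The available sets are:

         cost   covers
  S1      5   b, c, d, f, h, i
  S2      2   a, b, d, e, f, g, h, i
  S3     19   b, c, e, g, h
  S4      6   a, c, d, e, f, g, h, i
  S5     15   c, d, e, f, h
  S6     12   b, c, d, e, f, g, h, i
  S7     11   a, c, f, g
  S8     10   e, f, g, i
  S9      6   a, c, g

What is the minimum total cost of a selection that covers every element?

7

S1, S2 cover every element at cost 5 + 2 = 7.
Any cover uses at least 2 sets; among all covering selections none totals below 7.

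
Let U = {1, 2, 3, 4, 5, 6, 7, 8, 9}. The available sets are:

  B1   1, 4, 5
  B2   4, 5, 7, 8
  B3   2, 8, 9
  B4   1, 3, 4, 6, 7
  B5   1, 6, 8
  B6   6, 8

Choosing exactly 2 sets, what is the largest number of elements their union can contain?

Choosing B3, B4 covers {1, 2, 3, 4, 6, 7, 8, 9} — 8 elements.
No choice of 2 sets does better; here 5 is left uncovered.

8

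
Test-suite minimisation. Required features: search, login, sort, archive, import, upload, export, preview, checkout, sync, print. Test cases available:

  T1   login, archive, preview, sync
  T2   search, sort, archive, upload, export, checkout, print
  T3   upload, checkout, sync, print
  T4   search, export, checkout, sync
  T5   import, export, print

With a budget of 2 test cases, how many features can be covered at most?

10

Choosing T1, T2 covers {search, login, sort, archive, upload, export, preview, checkout, sync, print} — 10 features.
No choice of 2 test cases does better; here import is left uncovered.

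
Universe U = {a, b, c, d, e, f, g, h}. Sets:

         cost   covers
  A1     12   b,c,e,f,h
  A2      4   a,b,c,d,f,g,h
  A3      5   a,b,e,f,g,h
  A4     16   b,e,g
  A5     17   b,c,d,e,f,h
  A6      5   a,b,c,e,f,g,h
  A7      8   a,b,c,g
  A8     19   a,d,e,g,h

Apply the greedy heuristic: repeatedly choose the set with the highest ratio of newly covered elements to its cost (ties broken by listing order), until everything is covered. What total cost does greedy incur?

Pick 1: A2 adds 7 new (a, b, c, d, f, g, h) at cost 4 (ratio 7/4).
Pick 2: A3 adds 1 new (e) at cost 5 (ratio 1/5).
Greedy total cost: 4 + 5 = 9.

9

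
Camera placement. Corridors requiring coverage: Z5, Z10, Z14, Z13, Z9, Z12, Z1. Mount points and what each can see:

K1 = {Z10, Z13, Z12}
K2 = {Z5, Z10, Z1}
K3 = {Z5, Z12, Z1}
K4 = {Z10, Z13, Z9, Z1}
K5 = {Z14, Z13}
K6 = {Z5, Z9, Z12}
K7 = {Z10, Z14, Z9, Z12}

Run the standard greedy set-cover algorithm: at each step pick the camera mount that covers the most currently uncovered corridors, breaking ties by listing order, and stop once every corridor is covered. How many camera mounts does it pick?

3

Pick 1: K4 covers 4 new corridors (Z10, Z13, Z9, Z1).
Pick 2: K3 covers 2 new corridors (Z5, Z12).
Pick 3: K5 covers 1 new corridors (Z14).
Greedy uses 3 camera mounts.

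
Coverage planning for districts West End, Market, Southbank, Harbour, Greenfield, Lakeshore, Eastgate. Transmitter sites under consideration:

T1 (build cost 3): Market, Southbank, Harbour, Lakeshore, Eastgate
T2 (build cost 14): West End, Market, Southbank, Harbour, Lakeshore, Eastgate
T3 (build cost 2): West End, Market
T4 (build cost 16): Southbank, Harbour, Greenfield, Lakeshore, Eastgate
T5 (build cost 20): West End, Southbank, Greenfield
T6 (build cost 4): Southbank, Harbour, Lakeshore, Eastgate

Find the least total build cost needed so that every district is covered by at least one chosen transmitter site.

18

T3, T4 cover every district at build cost 2 + 16 = 18.
Any cover uses at least 2 transmitter sites; among all covering selections none totals below 18.
Greedy by coverage-per-build cost would pick T1, T3, T4 for 21 — worse than the optimum 18.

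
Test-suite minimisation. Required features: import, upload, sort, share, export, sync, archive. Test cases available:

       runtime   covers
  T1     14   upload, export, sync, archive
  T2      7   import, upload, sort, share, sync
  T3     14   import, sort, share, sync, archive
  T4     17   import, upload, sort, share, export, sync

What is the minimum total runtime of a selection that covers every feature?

T1, T2 cover every feature at runtime 14 + 7 = 21.
Any cover uses at least 2 test cases; among all covering selections none totals below 21.

21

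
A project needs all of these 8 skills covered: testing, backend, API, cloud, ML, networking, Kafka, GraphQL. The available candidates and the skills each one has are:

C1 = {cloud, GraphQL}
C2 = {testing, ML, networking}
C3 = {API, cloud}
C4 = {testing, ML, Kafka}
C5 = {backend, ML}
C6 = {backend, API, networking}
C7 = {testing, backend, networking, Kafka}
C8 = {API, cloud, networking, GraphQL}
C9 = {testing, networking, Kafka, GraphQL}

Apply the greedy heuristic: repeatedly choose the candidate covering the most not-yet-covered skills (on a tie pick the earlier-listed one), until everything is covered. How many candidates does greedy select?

Pick 1: C7 covers 4 new skills (testing, backend, networking, Kafka).
Pick 2: C8 covers 3 new skills (API, cloud, GraphQL).
Pick 3: C2 covers 1 new skills (ML).
Greedy uses 3 candidates.

3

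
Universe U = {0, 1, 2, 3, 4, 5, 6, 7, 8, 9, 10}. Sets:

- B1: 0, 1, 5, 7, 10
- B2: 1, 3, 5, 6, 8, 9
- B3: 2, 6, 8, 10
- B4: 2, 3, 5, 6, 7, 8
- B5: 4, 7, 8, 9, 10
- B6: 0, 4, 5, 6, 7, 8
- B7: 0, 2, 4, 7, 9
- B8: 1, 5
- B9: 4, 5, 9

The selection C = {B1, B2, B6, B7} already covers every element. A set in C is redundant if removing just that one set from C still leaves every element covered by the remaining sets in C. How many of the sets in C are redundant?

Drop B1: 10 uncovered — not redundant.
Drop B2: 3 uncovered — not redundant.
Drop B6: the rest still cover every element — redundant.
Drop B7: 2 uncovered — not redundant.
1 redundant: B6.

1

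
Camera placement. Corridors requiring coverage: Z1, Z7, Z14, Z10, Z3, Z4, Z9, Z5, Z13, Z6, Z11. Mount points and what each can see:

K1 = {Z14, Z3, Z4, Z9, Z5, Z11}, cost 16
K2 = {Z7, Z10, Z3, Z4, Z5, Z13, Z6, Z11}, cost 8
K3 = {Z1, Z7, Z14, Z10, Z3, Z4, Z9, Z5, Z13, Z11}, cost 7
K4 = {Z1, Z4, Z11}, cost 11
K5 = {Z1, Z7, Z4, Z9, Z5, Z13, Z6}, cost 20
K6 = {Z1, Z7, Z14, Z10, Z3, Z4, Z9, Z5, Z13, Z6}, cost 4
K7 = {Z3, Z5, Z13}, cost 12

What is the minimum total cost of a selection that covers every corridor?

K3, K6 cover every corridor at cost 7 + 4 = 11.
Any cover uses at least 2 camera mounts; among all covering selections none totals below 11.

11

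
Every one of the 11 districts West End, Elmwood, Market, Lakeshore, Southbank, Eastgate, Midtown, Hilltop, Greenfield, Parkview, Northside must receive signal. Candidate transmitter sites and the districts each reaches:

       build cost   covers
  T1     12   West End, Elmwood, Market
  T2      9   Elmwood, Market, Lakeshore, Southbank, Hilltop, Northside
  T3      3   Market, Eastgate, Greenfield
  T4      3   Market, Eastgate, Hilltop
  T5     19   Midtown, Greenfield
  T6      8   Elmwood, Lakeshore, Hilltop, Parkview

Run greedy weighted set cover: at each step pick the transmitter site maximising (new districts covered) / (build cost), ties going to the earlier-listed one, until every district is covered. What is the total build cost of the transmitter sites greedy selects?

Pick 1: T3 adds 3 new (Market, Eastgate, Greenfield) at build cost 3 (ratio 3/3).
Pick 2: T2 adds 5 new (Elmwood, Lakeshore, Southbank, Hilltop, Northside) at build cost 9 (ratio 5/9).
Pick 3: T6 adds 1 new (Parkview) at build cost 8 (ratio 1/8).
Pick 4: T1 adds 1 new (West End) at build cost 12 (ratio 1/12).
Pick 5: T5 adds 1 new (Midtown) at build cost 19 (ratio 1/19).
Greedy total build cost: 3 + 9 + 8 + 12 + 19 = 51.

51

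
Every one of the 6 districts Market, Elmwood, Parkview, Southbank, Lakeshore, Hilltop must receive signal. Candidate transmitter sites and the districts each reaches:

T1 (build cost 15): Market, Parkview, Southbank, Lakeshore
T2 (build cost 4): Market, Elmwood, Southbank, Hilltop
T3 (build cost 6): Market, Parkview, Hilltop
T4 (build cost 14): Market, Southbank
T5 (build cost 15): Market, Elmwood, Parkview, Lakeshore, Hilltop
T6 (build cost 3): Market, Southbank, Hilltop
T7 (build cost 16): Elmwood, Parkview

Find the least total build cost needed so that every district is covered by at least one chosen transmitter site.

T5, T6 cover every district at build cost 15 + 3 = 18.
Any cover uses at least 2 transmitter sites; among all covering selections none totals below 18.

18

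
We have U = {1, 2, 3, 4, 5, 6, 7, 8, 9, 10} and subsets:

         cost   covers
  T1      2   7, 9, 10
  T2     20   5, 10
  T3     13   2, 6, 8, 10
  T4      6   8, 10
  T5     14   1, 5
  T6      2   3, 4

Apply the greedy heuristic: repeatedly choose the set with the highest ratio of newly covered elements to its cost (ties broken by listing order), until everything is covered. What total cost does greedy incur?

31

Pick 1: T1 adds 3 new (7, 9, 10) at cost 2 (ratio 3/2).
Pick 2: T6 adds 2 new (3, 4) at cost 2 (ratio 2/2).
Pick 3: T3 adds 3 new (2, 6, 8) at cost 13 (ratio 3/13).
Pick 4: T5 adds 2 new (1, 5) at cost 14 (ratio 2/14).
Greedy total cost: 2 + 2 + 13 + 14 = 31.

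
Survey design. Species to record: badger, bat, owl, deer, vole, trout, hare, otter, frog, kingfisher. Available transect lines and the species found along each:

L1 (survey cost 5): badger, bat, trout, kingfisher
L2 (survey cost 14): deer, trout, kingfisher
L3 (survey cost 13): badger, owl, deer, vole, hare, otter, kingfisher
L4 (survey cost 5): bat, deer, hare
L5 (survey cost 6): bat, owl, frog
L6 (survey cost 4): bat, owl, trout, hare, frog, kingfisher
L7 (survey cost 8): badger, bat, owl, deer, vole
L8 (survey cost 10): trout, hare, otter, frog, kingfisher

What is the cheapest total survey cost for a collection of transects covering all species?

L3, L6 cover every species at survey cost 13 + 4 = 17.
Any cover uses at least 2 transects; among all covering selections none totals below 17.

17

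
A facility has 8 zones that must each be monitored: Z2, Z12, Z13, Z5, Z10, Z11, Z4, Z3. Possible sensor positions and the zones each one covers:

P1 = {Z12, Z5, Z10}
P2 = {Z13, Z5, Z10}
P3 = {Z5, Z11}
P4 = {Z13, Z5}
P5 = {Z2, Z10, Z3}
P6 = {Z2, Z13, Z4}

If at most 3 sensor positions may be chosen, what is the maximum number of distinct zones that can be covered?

Choosing P1, P3, P6 covers {Z2, Z12, Z13, Z5, Z10, Z11, Z4} — 7 zones.
No choice of 3 sensor positions does better; here Z3 is left uncovered.

7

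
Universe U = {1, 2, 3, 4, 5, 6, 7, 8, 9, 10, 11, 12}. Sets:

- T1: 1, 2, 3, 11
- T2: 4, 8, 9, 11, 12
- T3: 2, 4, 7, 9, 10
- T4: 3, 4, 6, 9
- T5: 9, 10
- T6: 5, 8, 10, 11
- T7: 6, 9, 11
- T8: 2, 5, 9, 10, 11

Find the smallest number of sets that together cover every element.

5

T1, T2, T3, T4, T6 together cover {1, 2, 3, 4, 5, 6, 7, 8, 9, 10, 11, 12} — every element.
No 4 of the 8 sets cover everything (all 70 size-4 selections fall short), so 5 is minimum.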